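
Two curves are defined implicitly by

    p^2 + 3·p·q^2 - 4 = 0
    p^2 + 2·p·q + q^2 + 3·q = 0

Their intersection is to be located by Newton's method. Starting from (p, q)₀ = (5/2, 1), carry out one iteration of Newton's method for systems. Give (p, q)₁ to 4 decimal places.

At (5/2, 1): F = (9.7500, 15.2500).
Jacobian J = [[2·p + 3·q^2, 6·p·q], [2·p + 2·q, 2·p + 2·q + 3]].
At the point, J = [[8.0000, 15.0000], [7.0000, 10.0000]] (det J = -25.0000).
Solving J·Δ = −F gives Δ = (-5.2500, 2.1500).
Then the next iterate is (p, q)₁ = (-2.7500, 3.1500).

(-2.7500, 3.1500)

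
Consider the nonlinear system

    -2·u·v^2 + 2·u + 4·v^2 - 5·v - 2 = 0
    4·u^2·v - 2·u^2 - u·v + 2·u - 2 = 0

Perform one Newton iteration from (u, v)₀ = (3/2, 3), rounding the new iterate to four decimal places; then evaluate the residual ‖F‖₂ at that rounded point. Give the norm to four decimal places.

5.9974

At (3/2, 3): F = (-5.0000, 19.0000).
Jacobian J = [[-2·v^2 + 2, -4·u·v + 8·v - 5], [8·u·v - 4·u - v + 2, 4·u^2 - u]].
At the point, J = [[-16.0000, 1.0000], [29.0000, 7.5000]] (det J = -149.0000).
Solving J·Δ = −F gives Δ = (-0.3792, -1.0671).
Then the next iterate is (u, v)₁ = (1.1208, 1.9329).
Re-evaluating at (1.1208, 1.9329): F = (-2.853338, 5.275199), so ‖F‖₂ = 5.9974.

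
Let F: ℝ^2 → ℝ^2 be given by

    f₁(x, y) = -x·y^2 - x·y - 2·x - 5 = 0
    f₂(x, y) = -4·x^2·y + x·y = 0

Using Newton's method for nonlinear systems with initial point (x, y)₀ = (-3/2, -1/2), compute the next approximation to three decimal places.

At (-3/2, -1/2): F = (-2.375, 5.250).
Jacobian J = [[-y^2 - y - 2, -2·x·y - x], [-8·x·y + y, -4·x^2 + x]].
At the point, J = [[-1.750, 0.000], [-6.500, -10.500]] (det J = 18.375).
Solving J·Δ = −F gives Δ = (-1.357, 1.340).
Then the next iterate is (x, y)₁ = (-2.857, 0.840).

(-2.857, 0.840)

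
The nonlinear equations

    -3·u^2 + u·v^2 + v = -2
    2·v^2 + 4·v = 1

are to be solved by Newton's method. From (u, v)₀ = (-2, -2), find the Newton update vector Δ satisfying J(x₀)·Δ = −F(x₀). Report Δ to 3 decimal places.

(1.391, -0.250)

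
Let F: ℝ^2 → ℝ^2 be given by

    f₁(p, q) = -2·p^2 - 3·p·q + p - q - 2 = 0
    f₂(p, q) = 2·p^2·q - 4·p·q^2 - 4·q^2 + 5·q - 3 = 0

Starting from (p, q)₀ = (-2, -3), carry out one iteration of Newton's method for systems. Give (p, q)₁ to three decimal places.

(0.370, -6.130)

At (-2, -3): F = (-27.000, -6.000).
Jacobian J = [[-4·p - 3·q + 1, -3·p - 1], [4·p·q - 4·q^2, 2·p^2 - 8·p·q - 8·q + 5]].
At the point, J = [[18.000, 5.000], [-12.000, -11.000]] (det J = -138.000).
Solving J·Δ = −F gives Δ = (2.370, -3.130).
Then the next iterate is (p, q)₁ = (0.370, -6.130).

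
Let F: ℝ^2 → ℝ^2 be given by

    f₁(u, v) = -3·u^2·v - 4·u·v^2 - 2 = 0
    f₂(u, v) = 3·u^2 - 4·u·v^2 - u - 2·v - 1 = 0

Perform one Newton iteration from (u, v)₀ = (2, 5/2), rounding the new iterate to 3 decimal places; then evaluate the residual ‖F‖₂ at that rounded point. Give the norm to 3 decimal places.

At (2, 5/2): F = (-82.000, -46.000).
Jacobian J = [[-6·u·v - 4·v^2, -3·u^2 - 8·u·v], [6·u - 4·v^2 - 1, -8·u·v - 2]].
At the point, J = [[-55.000, -52.000], [-14.000, -42.000]] (det J = 1582.000).
Solving J·Δ = −F gives Δ = (-0.665, -0.874).
Then the next iterate is (u, v)₁ = (1.335, 1.626).
Re-evaluating at (1.335, 1.626): F = (-24.81199, -14.35862), so ‖F‖₂ = 28.667.

28.667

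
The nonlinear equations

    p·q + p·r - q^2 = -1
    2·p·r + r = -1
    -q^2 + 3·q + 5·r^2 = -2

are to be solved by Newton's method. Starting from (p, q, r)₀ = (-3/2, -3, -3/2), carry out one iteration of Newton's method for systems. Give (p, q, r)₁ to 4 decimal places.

(-0.5278, -1.5694, -0.9583)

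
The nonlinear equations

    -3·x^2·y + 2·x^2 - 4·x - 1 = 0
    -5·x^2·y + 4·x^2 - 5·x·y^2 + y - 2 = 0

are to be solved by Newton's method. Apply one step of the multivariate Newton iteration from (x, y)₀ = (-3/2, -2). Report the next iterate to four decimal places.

At (-3/2, -2): F = (23.0000, 57.5000).
Jacobian J = [[-6·x·y + 4·x - 4, -3·x^2], [-10·x·y + 8·x - 5·y^2, -5·x^2 - 10·x·y + 1]].
At the point, J = [[-28.0000, -6.7500], [-62.0000, -40.2500]] (det J = 708.5000).
Solving J·Δ = −F gives Δ = (0.7588, 0.2597).
Then the next iterate is (x, y)₁ = (-0.7412, -1.7403).

(-0.7412, -1.7403)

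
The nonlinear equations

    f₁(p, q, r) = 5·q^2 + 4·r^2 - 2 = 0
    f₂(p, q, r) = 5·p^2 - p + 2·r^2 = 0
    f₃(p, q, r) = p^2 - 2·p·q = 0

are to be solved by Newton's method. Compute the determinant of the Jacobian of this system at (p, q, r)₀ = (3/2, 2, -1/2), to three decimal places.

208.000

J = [[0, 10·q, 8·r], [10·p - 1, 0, 4·r], [2·p - 2·q, -2·p, 0]].
At the point, J = [[0.000, 20.000, -4.000], [14.000, 0.000, -2.000], [-1.000, -3.000, 0.000]].
det J = 208.000.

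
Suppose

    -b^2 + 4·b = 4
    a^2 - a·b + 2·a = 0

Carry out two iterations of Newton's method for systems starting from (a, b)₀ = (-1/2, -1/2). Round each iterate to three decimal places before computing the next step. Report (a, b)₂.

At (-1/2, -1/2): F = (-6.250, -1.000).
Jacobian J = [[0, -2·b + 4], [2·a - b + 2, -a]].
At the point, J = [[0.000, 5.000], [1.500, 0.500]] (det J = -7.500).
Solving J·Δ = −F gives Δ = (0.250, 1.250).
Then the next iterate is (a, b)₁ = (-0.250, 0.750).
Round to (-0.250, 0.750) and repeat: F = (-1.56250, -0.250), J = [[0.000, 2.500], [0.750, 0.250]].
Δ = (0.125, 0.625), so (a, b)₂ = (-0.125, 1.375).

(-0.125, 1.375)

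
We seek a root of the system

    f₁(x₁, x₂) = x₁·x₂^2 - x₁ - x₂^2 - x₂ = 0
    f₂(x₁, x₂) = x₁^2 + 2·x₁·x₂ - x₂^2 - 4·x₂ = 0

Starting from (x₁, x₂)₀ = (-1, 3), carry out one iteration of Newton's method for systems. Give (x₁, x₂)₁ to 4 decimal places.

(-3.2273, 0.0909)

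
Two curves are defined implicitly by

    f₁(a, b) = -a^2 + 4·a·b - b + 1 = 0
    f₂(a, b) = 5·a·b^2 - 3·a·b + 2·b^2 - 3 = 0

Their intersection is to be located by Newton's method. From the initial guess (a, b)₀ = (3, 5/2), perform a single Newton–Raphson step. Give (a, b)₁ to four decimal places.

(-10.8889, 5.7778)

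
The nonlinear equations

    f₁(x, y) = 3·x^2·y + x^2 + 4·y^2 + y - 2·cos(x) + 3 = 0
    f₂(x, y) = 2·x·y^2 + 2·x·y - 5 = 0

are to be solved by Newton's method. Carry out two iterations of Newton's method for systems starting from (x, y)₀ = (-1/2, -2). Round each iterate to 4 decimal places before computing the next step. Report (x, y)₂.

At (-1/2, -2): F = (13.994835, -7.0000).
Jacobian J = [[6·x·y + 2·x + 2·sin(x), 3·x^2 + 8·y + 1], [2·y^2 + 2·y, 4·x·y + 2·x]].
At the point, J = [[4.041149, -14.2500], [4.0000, 3.0000]] (det J = 69.123447).
Solving J·Δ = −F gives Δ = (0.8357, 1.2191).
Then the next iterate is (x, y)₁ = (0.3357, -0.7809).
Round to (0.3357, -0.7809) and repeat: F = (2.618644, -5.114873), J = [[-0.242628, -4.909117], [-0.342190, -0.377193]].
Δ = (-16.4306, 1.3455), so (x, y)₂ = (-16.0949, 0.5646).

(-16.0949, 0.5646)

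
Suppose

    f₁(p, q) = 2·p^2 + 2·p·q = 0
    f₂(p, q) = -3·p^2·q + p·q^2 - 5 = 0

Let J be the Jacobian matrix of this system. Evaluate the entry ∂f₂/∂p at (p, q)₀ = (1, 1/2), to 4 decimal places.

∂f₂/∂p = -6·p·q + q^2.
At (1, 1/2) this is -2.7500.

-2.7500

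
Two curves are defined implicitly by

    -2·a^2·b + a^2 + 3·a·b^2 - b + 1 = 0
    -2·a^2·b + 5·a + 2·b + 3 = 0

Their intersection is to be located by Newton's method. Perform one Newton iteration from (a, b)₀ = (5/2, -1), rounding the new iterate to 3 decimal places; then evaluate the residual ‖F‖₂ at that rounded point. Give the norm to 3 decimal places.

At (5/2, -1): F = (28.250, 26.000).
Jacobian J = [[-4·a·b + 2·a + 3·b^2, -2·a^2 + 6·a·b - 1], [-4·a·b + 5, -2·a^2 + 2]].
At the point, J = [[18.000, -28.500], [15.000, -10.500]] (det J = 238.500).
Solving J·Δ = −F gives Δ = (-1.863, -0.186).
Then the next iterate is (a, b)₁ = (0.637, -1.186).
Re-evaluating at (0.637, -1.186): F = (6.24226, 4.77548), so ‖F‖₂ = 7.859.

7.859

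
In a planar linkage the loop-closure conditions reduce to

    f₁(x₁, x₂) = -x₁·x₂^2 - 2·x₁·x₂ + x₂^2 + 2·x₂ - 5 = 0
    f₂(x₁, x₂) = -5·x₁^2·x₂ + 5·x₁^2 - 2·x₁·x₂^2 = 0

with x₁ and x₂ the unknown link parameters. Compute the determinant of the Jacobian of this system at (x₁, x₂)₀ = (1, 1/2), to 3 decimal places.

8.750

J = [[-x₂^2 - 2·x₂, -2·x₁·x₂ - 2·x₁ + 2·x₂ + 2], [-10·x₁·x₂ + 10·x₁ - 2·x₂^2, -5·x₁^2 - 4·x₁·x₂]].
At the point, J = [[-1.250, 0.000], [4.500, -7.000]].
det J = 8.750.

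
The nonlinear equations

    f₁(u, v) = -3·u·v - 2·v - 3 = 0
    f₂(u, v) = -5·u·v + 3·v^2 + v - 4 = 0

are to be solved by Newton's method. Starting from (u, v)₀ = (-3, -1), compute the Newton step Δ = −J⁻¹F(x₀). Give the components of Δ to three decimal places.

(3.800, -0.200)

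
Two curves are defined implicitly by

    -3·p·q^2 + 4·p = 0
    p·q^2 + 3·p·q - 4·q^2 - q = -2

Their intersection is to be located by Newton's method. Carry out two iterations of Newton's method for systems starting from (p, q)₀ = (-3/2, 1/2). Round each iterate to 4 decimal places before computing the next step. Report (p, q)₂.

(-0.0029, 0.5922)

At (-3/2, 1/2): F = (-4.8750, -2.1250).
Jacobian J = [[-3·q^2 + 4, -6·p·q], [q^2 + 3·q, 2·p·q + 3·p - 8·q - 1]].
At the point, J = [[3.2500, 4.5000], [1.7500, -11.0000]] (det J = -43.6250).
Solving J·Δ = −F gives Δ = (1.4484, 0.0372).
Then the next iterate is (p, q)₁ = (-0.0516, 0.5372).
Round to (-0.0516, 0.5372) and repeat: F = (-0.161727, 0.210415), J = [[3.134248, 0.166317], [1.900184, -5.507839]].
Δ = (0.0487, 0.0550), so (p, q)₂ = (-0.0029, 0.5922).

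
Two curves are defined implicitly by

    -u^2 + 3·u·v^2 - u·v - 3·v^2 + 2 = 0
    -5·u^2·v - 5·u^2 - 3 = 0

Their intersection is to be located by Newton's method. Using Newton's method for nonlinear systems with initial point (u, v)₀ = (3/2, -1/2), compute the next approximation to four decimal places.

At (3/2, -1/2): F = (0.8750, -8.6250).
Jacobian J = [[-2·u + 3·v^2 - v, 6·u·v - u - 6·v], [-10·u·v - 10·u, -5·u^2]].
At the point, J = [[-1.7500, -3.0000], [-7.5000, -11.2500]] (det J = -2.8125).
Solving J·Δ = −F gives Δ = (-12.7000, 7.7000).
Then the next iterate is (u, v)₁ = (-11.2000, 7.2000).

(-11.2000, 7.2000)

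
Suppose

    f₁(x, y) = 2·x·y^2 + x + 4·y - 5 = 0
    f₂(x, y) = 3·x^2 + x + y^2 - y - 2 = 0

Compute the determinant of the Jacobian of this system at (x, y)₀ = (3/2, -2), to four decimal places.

J = [[2·y^2 + 1, 4·x·y + 4], [6·x + 1, 2·y - 1]].
At the point, J = [[9.0000, -8.0000], [10.0000, -5.0000]].
det J = 35.0000.

35.0000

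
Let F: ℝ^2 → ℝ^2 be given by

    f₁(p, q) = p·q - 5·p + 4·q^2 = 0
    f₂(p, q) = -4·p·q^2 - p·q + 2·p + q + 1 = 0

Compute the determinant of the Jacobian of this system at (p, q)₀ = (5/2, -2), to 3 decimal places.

-431.500

J = [[q - 5, p + 8·q], [-4·q^2 - q + 2, -8·p·q - p + 1]].
At the point, J = [[-7.000, -13.500], [-12.000, 38.500]].
det J = -431.500.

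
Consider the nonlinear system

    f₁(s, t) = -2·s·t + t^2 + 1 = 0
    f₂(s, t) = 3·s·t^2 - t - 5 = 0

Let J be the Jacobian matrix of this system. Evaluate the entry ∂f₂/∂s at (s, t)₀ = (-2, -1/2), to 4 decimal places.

0.7500

∂f₂/∂s = 3·t^2.
At (-2, -1/2) this is 0.7500.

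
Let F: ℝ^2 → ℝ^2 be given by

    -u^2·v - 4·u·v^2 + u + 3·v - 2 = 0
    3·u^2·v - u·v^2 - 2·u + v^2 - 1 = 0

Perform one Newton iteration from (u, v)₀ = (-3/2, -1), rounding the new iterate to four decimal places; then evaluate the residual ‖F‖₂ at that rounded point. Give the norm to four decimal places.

0.3357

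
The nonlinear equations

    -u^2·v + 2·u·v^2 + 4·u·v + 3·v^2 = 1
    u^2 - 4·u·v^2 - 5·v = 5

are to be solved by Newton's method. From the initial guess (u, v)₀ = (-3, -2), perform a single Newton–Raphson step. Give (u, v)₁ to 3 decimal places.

(-0.765, -1.758)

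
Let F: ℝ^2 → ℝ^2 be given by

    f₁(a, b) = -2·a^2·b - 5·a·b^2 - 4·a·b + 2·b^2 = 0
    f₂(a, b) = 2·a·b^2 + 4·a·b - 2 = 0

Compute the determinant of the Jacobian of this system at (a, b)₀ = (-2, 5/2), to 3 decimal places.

-755.000

J = [[-4·a·b - 5·b^2 - 4·b, -2·a^2 - 10·a·b - 4·a + 4·b], [2·b^2 + 4·b, 4·a·b + 4·a]].
At the point, J = [[-21.250, 60.000], [22.500, -28.000]].
det J = -755.000.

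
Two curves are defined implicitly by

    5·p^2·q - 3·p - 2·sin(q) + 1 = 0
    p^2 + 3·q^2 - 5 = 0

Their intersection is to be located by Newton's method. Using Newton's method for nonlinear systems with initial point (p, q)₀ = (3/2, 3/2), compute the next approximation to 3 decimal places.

(1.092, 1.192)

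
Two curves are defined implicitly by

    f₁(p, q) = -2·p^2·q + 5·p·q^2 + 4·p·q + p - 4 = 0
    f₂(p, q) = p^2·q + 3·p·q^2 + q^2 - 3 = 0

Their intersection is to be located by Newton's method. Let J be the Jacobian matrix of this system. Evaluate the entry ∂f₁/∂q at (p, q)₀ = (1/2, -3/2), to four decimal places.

-6.0000

∂f₁/∂q = -2·p^2 + 10·p·q + 4·p.
At (1/2, -3/2) this is -6.0000.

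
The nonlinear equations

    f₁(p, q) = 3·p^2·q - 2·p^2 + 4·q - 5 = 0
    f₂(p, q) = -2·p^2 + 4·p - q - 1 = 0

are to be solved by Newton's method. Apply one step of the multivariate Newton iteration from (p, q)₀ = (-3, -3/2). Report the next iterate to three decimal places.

At (-3, -3/2): F = (-69.500, -29.500).
Jacobian J = [[6·p·q - 4·p, 3·p^2 + 4], [-4·p + 4, -1]].
At the point, J = [[39.000, 31.000], [16.000, -1.000]] (det J = -535.000).
Solving J·Δ = −F gives Δ = (1.839, -0.072).
Then the next iterate is (p, q)₁ = (-1.161, -1.572).

(-1.161, -1.572)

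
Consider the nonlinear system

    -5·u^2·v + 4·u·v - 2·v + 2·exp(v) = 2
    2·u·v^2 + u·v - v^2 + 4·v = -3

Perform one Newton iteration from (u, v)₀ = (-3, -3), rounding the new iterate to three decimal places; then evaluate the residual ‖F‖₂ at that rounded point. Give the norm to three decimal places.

54.957

At (-3, -3): F = (175.09957, -63.000).
Jacobian J = [[-10·u·v + 4·v, -5·u^2 + 4·u + 2·exp(v) - 2], [2·v^2 + v, 4·u·v + u - 2·v + 4]].
At the point, J = [[-102.000, -58.90043], [15.000, 43.000]] (det J = -3502.49361).
Solving J·Δ = −F gives Δ = (1.090, 1.085).
Then the next iterate is (u, v)₁ = (-1.910, -1.915).
Re-evaluating at (-1.910, -1.915): F = (51.68584, -18.67837), so ‖F‖₂ = 54.957.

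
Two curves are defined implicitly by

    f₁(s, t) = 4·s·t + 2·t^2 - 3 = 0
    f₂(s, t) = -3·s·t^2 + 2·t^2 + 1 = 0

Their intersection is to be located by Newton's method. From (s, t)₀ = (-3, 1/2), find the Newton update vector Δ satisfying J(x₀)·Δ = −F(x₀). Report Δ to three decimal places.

(3.862, -0.078)

At (-3, 1/2): F = (-8.500, 3.750).
Jacobian J = [[4·t, 4·s + 4·t], [-3·t^2, -6·s·t + 4·t]].
At the point, J = [[2.000, -10.000], [-0.750, 11.000]] (det J = 14.500).
Solving J·Δ = −F gives Δ = (3.862, -0.078).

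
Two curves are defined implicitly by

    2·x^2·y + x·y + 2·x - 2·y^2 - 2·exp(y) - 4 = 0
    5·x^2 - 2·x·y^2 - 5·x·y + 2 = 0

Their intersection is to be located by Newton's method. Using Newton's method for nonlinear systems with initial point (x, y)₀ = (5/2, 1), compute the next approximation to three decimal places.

(1.786, 1.129)

At (5/2, 1): F = (8.56344, 15.750).
Jacobian J = [[4·x·y + y + 2, 2·x^2 + x - 4·y - 2·exp(y)], [10·x - 2·y^2 - 5·y, -4·x·y - 5·x]].
At the point, J = [[13.000, 5.56344], [18.000, -22.500]] (det J = -392.64185).
Solving J·Δ = −F gives Δ = (-0.714, 0.129).
Then the next iterate is (x, y)₁ = (1.786, 1.129).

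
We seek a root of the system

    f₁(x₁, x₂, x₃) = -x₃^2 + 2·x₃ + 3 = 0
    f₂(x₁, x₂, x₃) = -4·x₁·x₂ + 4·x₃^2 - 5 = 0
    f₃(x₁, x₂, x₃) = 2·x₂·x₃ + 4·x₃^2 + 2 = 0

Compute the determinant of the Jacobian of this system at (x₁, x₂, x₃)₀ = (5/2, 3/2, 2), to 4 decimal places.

48.0000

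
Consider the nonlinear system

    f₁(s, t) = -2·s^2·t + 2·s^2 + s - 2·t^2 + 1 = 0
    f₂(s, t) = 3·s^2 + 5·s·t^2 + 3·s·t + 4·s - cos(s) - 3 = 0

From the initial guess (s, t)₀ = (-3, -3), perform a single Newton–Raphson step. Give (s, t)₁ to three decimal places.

(-2.009, -2.094)

At (-3, -3): F = (52.000, -95.01001).
Jacobian J = [[-4·s·t + 4·s + 1, -2·s^2 - 4·t], [6·s + 5·t^2 + 3·t + sin(s) + 4, 10·s·t + 3·s]].
At the point, J = [[-47.000, -6.000], [21.85888, 81.000]] (det J = -3675.84672).
Solving J·Δ = −F gives Δ = (0.991, 0.906).
Then the next iterate is (s, t)₁ = (-2.009, -2.094).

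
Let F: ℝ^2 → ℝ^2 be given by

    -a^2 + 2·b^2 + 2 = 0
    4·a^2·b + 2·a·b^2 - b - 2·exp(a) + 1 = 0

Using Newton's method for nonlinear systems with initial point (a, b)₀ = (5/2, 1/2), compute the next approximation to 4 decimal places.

At (5/2, 1/2): F = (-3.7500, -10.114988).
Jacobian J = [[-2·a, 4·b], [8·a·b + 2·b^2 - 2·exp(a), 4·a^2 + 4·a·b - 1]].
At the point, J = [[-5.0000, 2.0000], [-13.864988, 29.0000]] (det J = -117.270024).
Solving J·Δ = −F gives Δ = (-0.7548, -0.0121).
Then the next iterate is (a, b)₁ = (1.7452, 0.4879).

(1.7452, 0.4879)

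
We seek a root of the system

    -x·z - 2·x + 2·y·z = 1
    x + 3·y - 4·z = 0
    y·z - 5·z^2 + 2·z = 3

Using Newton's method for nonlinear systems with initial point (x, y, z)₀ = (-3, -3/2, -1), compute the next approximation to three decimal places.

(-3.615, 1.308, 0.077)

At (-3, -3/2, -1): F = (5.000, -3.500, -8.500).
Jacobian J = [[-z - 2, 2·z, -x + 2·y], [1, 3, -4], [0, z, y - 10·z + 2]].
At the point, J = [[-1.000, -2.000, 0.000], [1.000, 3.000, -4.000], [0.000, -1.000, 10.500]] (det J = -6.500).
Solving J·Δ = −F gives Δ = (-0.615, 2.808, 1.077).
Then the next iterate is (x, y, z)₁ = (-3.615, 1.308, 0.077).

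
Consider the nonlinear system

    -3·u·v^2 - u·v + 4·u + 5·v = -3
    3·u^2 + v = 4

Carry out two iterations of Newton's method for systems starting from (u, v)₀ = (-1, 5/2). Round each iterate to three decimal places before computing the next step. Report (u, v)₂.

(-1.112, 0.319)

At (-1, 5/2): F = (32.750, 1.500).
Jacobian J = [[-3·v^2 - v + 4, -6·u·v - u + 5], [6·u, 1]].
At the point, J = [[-17.250, 21.000], [-6.000, 1.000]] (det J = 108.750).
Solving J·Δ = −F gives Δ = (-0.011, -1.569).
Then the next iterate is (u, v)₁ = (-1.011, 0.931).
Round to (-1.011, 0.931) and repeat: F = (7.18113, -0.00264), J = [[0.46872, 11.65845], [-6.066, 1.000]].
Δ = (-0.101, -0.612), so (u, v)₂ = (-1.112, 0.319).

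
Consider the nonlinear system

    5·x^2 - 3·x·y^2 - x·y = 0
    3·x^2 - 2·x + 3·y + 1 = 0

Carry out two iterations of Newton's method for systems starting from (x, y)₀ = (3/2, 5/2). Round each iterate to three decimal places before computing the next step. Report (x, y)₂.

At (3/2, 5/2): F = (-20.625, 12.250).
Jacobian J = [[10·x - 3·y^2 - y, -6·x·y - x], [6·x - 2, 3]].
At the point, J = [[-6.250, -24.000], [7.000, 3.000]] (det J = 149.250).
Solving J·Δ = −F gives Δ = (-1.555, -0.454).
Then the next iterate is (x, y)₁ = (-0.055, 2.046).
Round to (-0.055, 2.046) and repeat: F = (0.81836, 7.25708), J = [[-15.15435, 0.73018], [-2.330, 3.000]].
Δ = (-0.065, -2.469), so (x, y)₂ = (-0.120, -0.423).

(-0.120, -0.423)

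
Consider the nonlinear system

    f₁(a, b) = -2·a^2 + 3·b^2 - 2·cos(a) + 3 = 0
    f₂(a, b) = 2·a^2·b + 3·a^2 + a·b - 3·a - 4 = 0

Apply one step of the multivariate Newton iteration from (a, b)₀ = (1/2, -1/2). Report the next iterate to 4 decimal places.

At (1/2, -1/2): F = (1.494835, -5.2500).
Jacobian J = [[-4·a + 2·sin(a), 6·b], [4·a·b + 6·a + b - 3, 2·a^2 + a]].
At the point, J = [[-1.041149, -3.0000], [-1.5000, 1.0000]] (det J = -5.541149).
Solving J·Δ = −F gives Δ = (-2.5726, 1.3911).
Then the next iterate is (a, b)₁ = (-2.0726, 0.8911).

(-2.0726, 0.8911)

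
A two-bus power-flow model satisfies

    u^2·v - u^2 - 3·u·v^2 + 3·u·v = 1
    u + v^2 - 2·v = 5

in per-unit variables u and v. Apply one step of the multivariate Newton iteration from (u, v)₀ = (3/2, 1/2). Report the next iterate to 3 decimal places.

At (3/2, 1/2): F = (-1.000, -4.250).
Jacobian J = [[2·u·v - 2·u - 3·v^2 + 3·v, u^2 - 6·u·v + 3·u], [1, 2·v - 2]].
At the point, J = [[-0.750, 2.250], [1.000, -1.000]] (det J = -1.500).
Solving J·Δ = −F gives Δ = (7.042, 2.792).
Then the next iterate is (u, v)₁ = (8.542, 3.292).

(8.542, 3.292)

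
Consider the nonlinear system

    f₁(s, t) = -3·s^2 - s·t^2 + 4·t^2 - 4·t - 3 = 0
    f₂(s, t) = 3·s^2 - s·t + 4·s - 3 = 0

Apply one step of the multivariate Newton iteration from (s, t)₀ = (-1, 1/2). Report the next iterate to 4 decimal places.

At (-1, 1/2): F = (-6.7500, -3.5000).
Jacobian J = [[-6·s - t^2, -2·s·t + 8·t - 4], [6·s - t + 4, -s]].
At the point, J = [[5.7500, 1.0000], [-2.5000, 1.0000]] (det J = 8.2500).
Solving J·Δ = −F gives Δ = (0.3939, 4.4848).
Then the next iterate is (s, t)₁ = (-0.6061, 4.9848).

(-0.6061, 4.9848)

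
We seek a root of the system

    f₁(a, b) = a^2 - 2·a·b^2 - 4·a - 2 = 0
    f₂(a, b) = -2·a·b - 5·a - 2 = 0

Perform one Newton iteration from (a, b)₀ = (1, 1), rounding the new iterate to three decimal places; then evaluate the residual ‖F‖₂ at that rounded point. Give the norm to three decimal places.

2.120

At (1, 1): F = (-7.000, -9.000).
Jacobian J = [[2·a - 2·b^2 - 4, -4·a·b], [-2·b - 5, -2·a]].
At the point, J = [[-4.000, -4.000], [-7.000, -2.000]] (det J = -20.000).
Solving J·Δ = −F gives Δ = (-1.100, -0.650).
Then the next iterate is (a, b)₁ = (-0.100, 0.350).
Re-evaluating at (-0.100, 0.350): F = (-1.56550, -1.430), so ‖F‖₂ = 2.120.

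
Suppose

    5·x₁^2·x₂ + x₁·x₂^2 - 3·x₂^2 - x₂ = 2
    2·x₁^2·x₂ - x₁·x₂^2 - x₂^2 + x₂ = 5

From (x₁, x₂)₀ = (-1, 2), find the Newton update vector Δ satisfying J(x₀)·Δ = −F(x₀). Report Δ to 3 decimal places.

(-0.094, -0.708)

At (-1, 2): F = (-10.000, 1.000).
Jacobian J = [[10·x₁·x₂ + x₂^2, 5·x₁^2 + 2·x₁·x₂ - 6·x₂ - 1], [4·x₁·x₂ - x₂^2, 2·x₁^2 - 2·x₁·x₂ - 2·x₂ + 1]].
At the point, J = [[-16.000, -12.000], [-12.000, 3.000]] (det J = -192.000).
Solving J·Δ = −F gives Δ = (-0.094, -0.708).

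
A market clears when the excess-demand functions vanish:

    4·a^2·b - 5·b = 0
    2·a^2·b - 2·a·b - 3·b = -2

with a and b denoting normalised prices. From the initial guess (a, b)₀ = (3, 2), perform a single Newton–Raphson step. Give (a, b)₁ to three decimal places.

At (3, 2): F = (62.000, 20.000).
Jacobian J = [[8·a·b, 4·a^2 - 5], [4·a·b - 2·b, 2·a^2 - 2·a - 3]].
At the point, J = [[48.000, 31.000], [20.000, 9.000]] (det J = -188.000).
Solving J·Δ = −F gives Δ = (-0.330, -1.489).
Then the next iterate is (a, b)₁ = (2.670, 0.511).

(2.670, 0.511)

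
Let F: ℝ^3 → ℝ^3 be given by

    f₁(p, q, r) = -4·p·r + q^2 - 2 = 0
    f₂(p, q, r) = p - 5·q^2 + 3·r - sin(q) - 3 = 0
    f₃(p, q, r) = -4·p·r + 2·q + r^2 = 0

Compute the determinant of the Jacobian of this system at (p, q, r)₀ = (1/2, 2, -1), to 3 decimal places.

J = [[-4·r, 2·q, -4·p], [1, -10·q - cos(q), 3], [-4·r, 2, -4·p + 2·r]].
At the point, J = [[4.000, 4.000, -2.000], [1.000, -19.58385, 3.000], [4.000, 2.000, -4.000]].
det J = 192.671.

192.671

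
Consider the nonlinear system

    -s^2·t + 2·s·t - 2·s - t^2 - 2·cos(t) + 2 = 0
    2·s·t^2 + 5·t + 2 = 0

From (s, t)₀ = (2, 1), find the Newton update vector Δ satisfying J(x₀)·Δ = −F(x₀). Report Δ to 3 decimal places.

At (2, 1): F = (-4.08060, 11.000).
Jacobian J = [[-2·s·t + 2·t - 2, -s^2 + 2·s - 2·t + 2·sin(t)], [2·t^2, 4·s·t + 5]].
At the point, J = [[-4.000, -0.31706], [2.000, 13.000]] (det J = -51.36588).
Solving J·Δ = −F gives Δ = (-0.965, -0.698).

(-0.965, -0.698)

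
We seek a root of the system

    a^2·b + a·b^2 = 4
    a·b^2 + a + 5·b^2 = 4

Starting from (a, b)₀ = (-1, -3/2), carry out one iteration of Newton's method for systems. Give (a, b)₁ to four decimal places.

At (-1, -3/2): F = (-7.7500, 4.0000).
Jacobian J = [[2·a·b + b^2, a^2 + 2·a·b], [b^2 + 1, 2·a·b + 10·b]].
At the point, J = [[5.2500, 4.0000], [3.2500, -12.0000]] (det J = -76.0000).
Solving J·Δ = −F gives Δ = (1.0132, 0.6077).
Then the next iterate is (a, b)₁ = (0.0132, -0.8923).

(0.0132, -0.8923)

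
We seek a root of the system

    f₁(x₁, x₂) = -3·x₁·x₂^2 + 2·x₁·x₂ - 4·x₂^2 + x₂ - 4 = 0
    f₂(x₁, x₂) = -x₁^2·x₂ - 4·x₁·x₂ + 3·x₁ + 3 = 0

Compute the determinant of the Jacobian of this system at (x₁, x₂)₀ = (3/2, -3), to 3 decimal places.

-1047.750

J = [[-3·x₂^2 + 2·x₂, -6·x₁·x₂ + 2·x₁ - 8·x₂ + 1], [-2·x₁·x₂ - 4·x₂ + 3, -x₁^2 - 4·x₁]].
At the point, J = [[-33.000, 55.000], [24.000, -8.250]].
det J = -1047.750.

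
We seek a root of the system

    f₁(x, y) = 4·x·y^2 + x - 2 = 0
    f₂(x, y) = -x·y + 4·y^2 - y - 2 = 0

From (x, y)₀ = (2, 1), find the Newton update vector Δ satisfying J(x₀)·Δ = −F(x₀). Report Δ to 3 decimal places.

(-1.366, -0.073)

At (2, 1): F = (8.000, -1.000).
Jacobian J = [[4·y^2 + 1, 8·x·y], [-y, -x + 8·y - 1]].
At the point, J = [[5.000, 16.000], [-1.000, 5.000]] (det J = 41.000).
Solving J·Δ = −F gives Δ = (-1.366, -0.073).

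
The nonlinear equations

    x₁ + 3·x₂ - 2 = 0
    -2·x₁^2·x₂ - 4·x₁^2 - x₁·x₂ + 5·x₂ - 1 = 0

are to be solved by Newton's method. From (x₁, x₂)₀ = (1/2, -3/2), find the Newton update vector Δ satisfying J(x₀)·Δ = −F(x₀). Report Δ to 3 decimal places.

At (1/2, -3/2): F = (-6.000, -8.000).
Jacobian J = [[1, 3], [-4·x₁·x₂ - 8·x₁ - x₂, -2·x₁^2 - x₁ + 5]].
At the point, J = [[1.000, 3.000], [0.500, 4.000]] (det J = 2.500).
Solving J·Δ = −F gives Δ = (0.000, 2.000).

(0.000, 2.000)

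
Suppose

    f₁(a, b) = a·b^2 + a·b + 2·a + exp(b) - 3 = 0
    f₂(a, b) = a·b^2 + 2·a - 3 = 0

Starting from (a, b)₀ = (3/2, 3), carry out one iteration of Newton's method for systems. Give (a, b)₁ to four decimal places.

(1.1667, 1.9073)

At (3/2, 3): F = (38.085537, 13.5000).
Jacobian J = [[b^2 + b + 2, 2·a·b + a + exp(b)], [b^2 + 2, 2·a·b]].
At the point, J = [[14.0000, 30.585537], [11.0000, 9.0000]] (det J = -210.440906).
Solving J·Δ = −F gives Δ = (-0.3333, -1.0927).
Then the next iterate is (a, b)₁ = (1.1667, 1.9073).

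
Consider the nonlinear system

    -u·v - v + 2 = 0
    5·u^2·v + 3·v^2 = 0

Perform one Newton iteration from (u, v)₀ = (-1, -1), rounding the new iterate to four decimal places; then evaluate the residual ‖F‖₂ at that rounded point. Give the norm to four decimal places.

553.7508

At (-1, -1): F = (2.0000, -2.0000).
Jacobian J = [[-v, -u - 1], [10·u·v, 5·u^2 + 6·v]].
At the point, J = [[1.0000, 0.0000], [10.0000, -1.0000]] (det J = -1.0000).
Solving J·Δ = −F gives Δ = (-2.0000, -22.0000).
Then the next iterate is (u, v)₁ = (-3.0000, -23.0000).
Re-evaluating at (-3.0000, -23.0000): F = (-44.0000, 552.0000), so ‖F‖₂ = 553.7508.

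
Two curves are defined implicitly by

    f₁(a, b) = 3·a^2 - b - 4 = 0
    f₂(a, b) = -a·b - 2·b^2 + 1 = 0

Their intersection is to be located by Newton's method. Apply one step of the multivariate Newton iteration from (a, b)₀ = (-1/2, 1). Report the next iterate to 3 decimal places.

(-2.013, 1.289)

At (-1/2, 1): F = (-4.250, -0.500).
Jacobian J = [[6·a, -1], [-b, -a - 4·b]].
At the point, J = [[-3.000, -1.000], [-1.000, -3.500]] (det J = 9.500).
Solving J·Δ = −F gives Δ = (-1.513, 0.289).
Then the next iterate is (a, b)₁ = (-2.013, 1.289).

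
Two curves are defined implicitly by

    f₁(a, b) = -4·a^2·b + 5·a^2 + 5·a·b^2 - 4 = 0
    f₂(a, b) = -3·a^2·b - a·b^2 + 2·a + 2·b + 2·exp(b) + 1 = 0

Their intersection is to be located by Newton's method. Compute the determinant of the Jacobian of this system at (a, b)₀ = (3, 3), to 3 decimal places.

3285.513

J = [[-8·a·b + 10·a + 5·b^2, -4·a^2 + 10·a·b], [-6·a·b - b^2 + 2, -3·a^2 - 2·a·b + 2·exp(b) + 2]].
At the point, J = [[3.000, 54.000], [-61.000, -2.82893]].
det J = 3285.513.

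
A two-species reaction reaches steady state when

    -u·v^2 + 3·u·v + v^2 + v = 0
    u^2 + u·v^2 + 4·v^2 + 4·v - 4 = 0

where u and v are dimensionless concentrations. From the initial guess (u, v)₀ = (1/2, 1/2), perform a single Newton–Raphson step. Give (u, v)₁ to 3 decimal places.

(-1.473, 0.864)

At (1/2, 1/2): F = (1.375, -0.625).
Jacobian J = [[-v^2 + 3·v, -2·u·v + 3·u + 2·v + 1], [2·u + v^2, 2·u·v + 8·v + 4]].
At the point, J = [[1.250, 3.000], [1.250, 8.500]] (det J = 6.875).
Solving J·Δ = −F gives Δ = (-1.973, 0.364).
Then the next iterate is (u, v)₁ = (-1.473, 0.864).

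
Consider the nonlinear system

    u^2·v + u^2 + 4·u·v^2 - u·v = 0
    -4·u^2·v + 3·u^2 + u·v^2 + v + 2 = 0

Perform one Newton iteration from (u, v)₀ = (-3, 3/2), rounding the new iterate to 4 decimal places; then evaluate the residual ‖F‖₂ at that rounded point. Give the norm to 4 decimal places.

At (-3, 3/2): F = (0.0000, -30.2500).
Jacobian J = [[2·u·v + 2·u + 4·v^2 - v, u^2 + 8·u·v - u], [-8·u·v + 6·u + v^2, -4·u^2 + 2·u·v + 1]].
At the point, J = [[-7.5000, -24.0000], [20.2500, -44.0000]] (det J = 816.0000).
Solving J·Δ = −F gives Δ = (0.8897, -0.2780).
Then the next iterate is (u, v)₁ = (-2.1103, 1.2220).
Re-evaluating at (-2.1103, 1.2220): F = (-0.130943, -8.337232), so ‖F‖₂ = 8.3383.

8.3383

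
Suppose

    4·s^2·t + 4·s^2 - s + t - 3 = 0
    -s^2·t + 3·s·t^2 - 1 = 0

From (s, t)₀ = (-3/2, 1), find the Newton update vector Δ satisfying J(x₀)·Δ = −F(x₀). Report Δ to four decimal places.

At (-3/2, 1): F = (17.5000, -7.7500).
Jacobian J = [[8·s·t + 8·s - 1, 4·s^2 + 1], [-2·s·t + 3·t^2, -s^2 + 6·s·t]].
At the point, J = [[-25.0000, 10.0000], [6.0000, -11.2500]] (det J = 221.2500).
Solving J·Δ = −F gives Δ = (0.5395, -0.4011).

(0.5395, -0.4011)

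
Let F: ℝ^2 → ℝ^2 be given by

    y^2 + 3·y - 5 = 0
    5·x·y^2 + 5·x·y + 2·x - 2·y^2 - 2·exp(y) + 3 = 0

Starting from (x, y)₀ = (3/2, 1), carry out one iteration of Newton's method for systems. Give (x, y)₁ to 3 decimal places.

At (3/2, 1): F = (-1.000, 13.56344).
Jacobian J = [[0, 2·y + 3], [5·y^2 + 5·y + 2, 10·x·y + 5·x - 4·y - 2·exp(y)]].
At the point, J = [[0.000, 5.000], [12.000, 13.06344]] (det J = -60.000).
Solving J·Δ = −F gives Δ = (-1.348, 0.200).
Then the next iterate is (x, y)₁ = (0.152, 1.200).

(0.152, 1.200)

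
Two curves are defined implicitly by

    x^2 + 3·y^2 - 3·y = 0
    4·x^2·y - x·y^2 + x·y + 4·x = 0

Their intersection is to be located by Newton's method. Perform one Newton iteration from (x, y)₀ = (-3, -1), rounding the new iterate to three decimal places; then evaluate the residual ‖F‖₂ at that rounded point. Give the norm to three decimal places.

30.165

At (-3, -1): F = (15.000, -42.000).
Jacobian J = [[2·x, 6·y - 3], [8·x·y - y^2 + y + 4, 4·x^2 - 2·x·y + x]].
At the point, J = [[-6.000, -9.000], [26.000, 27.000]] (det J = 72.000).
Solving J·Δ = −F gives Δ = (-0.375, 1.917).
Then the next iterate is (x, y)₁ = (-3.375, 0.917).
Re-evaluating at (-3.375, 0.917): F = (11.16229, 28.02394), so ‖F‖₂ = 30.165.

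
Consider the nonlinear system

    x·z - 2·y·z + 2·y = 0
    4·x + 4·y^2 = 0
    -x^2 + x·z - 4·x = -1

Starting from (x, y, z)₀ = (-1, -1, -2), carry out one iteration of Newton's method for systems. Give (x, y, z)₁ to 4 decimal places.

At (-1, -1, -2): F = (-4.0000, 0.0000, 6.0000).
Jacobian J = [[z, -2·z + 2, x - 2·y], [4, 8·y, 0], [-2·x + z - 4, 0, x]].
At the point, J = [[-2.0000, 6.0000, 1.0000], [4.0000, -8.0000, 0.0000], [-4.0000, 0.0000, -1.0000]] (det J = -24.0000).
Solving J·Δ = −F gives Δ = (0.6667, 0.3333, 3.3333).
Then the next iterate is (x, y, z)₁ = (-0.3333, -0.6667, 1.3333).

(-0.3333, -0.6667, 1.3333)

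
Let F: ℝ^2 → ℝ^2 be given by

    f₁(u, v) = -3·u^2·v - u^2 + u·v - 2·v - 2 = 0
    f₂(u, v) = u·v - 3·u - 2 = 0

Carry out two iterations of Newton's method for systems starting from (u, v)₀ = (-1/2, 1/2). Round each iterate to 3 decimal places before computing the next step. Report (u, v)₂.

(-0.545, -0.669)

At (-1/2, 1/2): F = (-3.875, -0.750).
Jacobian J = [[-6·u·v - 2·u + v, -3·u^2 + u - 2], [v - 3, u]].
At the point, J = [[3.000, -3.250], [-2.500, -0.500]] (det J = -9.625).
Solving J·Δ = −F gives Δ = (-0.052, -1.240).
Then the next iterate is (u, v)₁ = (-0.552, -0.740).
Round to (-0.552, -0.740) and repeat: F = (0.26022, 0.06448), J = [[-2.08688, -3.46611], [-3.740, -0.552]].
Δ = (0.007, 0.071), so (u, v)₂ = (-0.545, -0.669).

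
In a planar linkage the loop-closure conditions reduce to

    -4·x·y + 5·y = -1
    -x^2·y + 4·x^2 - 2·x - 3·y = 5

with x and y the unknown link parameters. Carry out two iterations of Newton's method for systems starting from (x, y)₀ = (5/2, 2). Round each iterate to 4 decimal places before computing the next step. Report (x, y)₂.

(1.7522, 0.6566)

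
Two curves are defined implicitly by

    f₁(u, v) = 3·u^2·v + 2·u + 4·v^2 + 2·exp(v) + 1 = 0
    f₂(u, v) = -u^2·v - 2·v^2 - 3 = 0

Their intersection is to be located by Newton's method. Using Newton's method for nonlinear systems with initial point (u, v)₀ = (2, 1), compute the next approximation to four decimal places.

At (2, 1): F = (26.436564, -9.0000).
Jacobian J = [[6·u·v + 2, 3·u^2 + 8·v + 2·exp(v)], [-2·u·v, -u^2 - 4·v]].
At the point, J = [[14.0000, 25.436564], [-4.0000, -8.0000]] (det J = -10.253745).
Solving J·Δ = −F gives Δ = (1.7005, -1.9753).
Then the next iterate is (u, v)₁ = (3.7005, -0.9753).

(3.7005, -0.9753)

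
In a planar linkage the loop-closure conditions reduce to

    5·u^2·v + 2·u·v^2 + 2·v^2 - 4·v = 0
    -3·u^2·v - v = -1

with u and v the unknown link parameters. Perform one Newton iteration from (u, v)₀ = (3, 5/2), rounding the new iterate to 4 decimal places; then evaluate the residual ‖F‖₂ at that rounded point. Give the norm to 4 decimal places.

At (3, 5/2): F = (152.5000, -69.0000).
Jacobian J = [[10·u·v + 2·v^2, 5·u^2 + 4·u·v + 4·v - 4], [-6·u·v, -3·u^2 - 1]].
At the point, J = [[87.5000, 81.0000], [-45.0000, -28.0000]] (det J = 1195.0000).
Solving J·Δ = −F gives Δ = (-1.1038, -0.6904).
Then the next iterate is (u, v)₁ = (1.8962, 1.8096).
Re-evaluating at (1.8962, 1.8096): F = (44.262453, -20.329255), so ‖F‖₂ = 48.7077.

48.7077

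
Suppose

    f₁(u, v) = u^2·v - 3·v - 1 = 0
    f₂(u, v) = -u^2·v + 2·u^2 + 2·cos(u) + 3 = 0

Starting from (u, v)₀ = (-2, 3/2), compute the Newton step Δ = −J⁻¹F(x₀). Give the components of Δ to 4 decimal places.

(0.2551, 1.0304)

At (-2, 3/2): F = (0.5000, 4.167706).
Jacobian J = [[2·u·v, u^2 - 3], [-2·u·v + 4·u - 2·sin(u), -u^2]].
At the point, J = [[-6.0000, 1.0000], [-0.181405, -4.0000]] (det J = 24.181405).
Solving J·Δ = −F gives Δ = (0.2551, 1.0304).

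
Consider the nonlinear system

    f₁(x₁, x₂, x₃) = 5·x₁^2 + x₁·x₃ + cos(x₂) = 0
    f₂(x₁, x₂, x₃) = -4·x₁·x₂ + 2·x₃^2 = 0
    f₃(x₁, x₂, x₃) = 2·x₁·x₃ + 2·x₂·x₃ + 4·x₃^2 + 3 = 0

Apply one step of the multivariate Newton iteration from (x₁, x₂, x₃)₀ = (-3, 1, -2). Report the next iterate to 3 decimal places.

At (-3, 1, -2): F = (51.54030, 20.000, 27.000).
Jacobian J = [[10·x₁ + x₃, -sin(x₂), x₁], [-4·x₂, -4·x₁, 4·x₃], [2·x₃, 2·x₃, 2·x₁ + 2·x₂ + 8·x₃]].
At the point, J = [[-32.000, -0.84147, -3.000], [-4.000, 12.000, -8.000], [-4.000, -4.000, -20.000]] (det J = 8552.39061).
Solving J·Δ = −F gives Δ = (1.516, -0.409, 1.129).
Then the next iterate is (x₁, x₂, x₃)₁ = (-1.484, 0.591, -0.871).

(-1.484, 0.591, -0.871)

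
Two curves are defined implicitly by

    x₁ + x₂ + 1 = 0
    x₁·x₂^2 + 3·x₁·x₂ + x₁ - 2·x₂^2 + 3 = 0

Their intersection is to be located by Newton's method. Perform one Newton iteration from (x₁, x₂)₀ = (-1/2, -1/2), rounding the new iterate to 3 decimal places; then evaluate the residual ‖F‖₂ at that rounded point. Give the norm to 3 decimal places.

10.584

At (-1/2, -1/2): F = (0.000, 2.625).
Jacobian J = [[1, 1], [x₂^2 + 3·x₂ + 1, 2·x₁·x₂ + 3·x₁ - 4·x₂]].
At the point, J = [[1.000, 1.000], [-0.250, 1.000]] (det J = 1.250).
Solving J·Δ = −F gives Δ = (2.100, -2.100).
Then the next iterate is (x₁, x₂)₁ = (1.600, -2.600).
Re-evaluating at (1.600, -2.600): F = (0.000, -10.584), so ‖F‖₂ = 10.584.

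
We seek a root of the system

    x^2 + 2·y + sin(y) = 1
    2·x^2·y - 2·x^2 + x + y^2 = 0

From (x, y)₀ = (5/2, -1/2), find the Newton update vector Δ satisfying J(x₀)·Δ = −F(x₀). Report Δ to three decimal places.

(-0.914, 0.278)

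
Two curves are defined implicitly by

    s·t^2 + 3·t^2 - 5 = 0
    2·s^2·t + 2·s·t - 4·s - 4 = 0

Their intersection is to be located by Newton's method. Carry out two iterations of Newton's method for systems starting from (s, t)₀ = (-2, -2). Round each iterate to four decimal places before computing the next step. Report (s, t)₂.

(-1.3619, -1.7360)

At (-2, -2): F = (-1.0000, -4.0000).
Jacobian J = [[t^2, 2·s·t + 6·t], [4·s·t + 2·t - 4, 2·s^2 + 2·s]].
At the point, J = [[4.0000, -4.0000], [8.0000, 4.0000]] (det J = 48.0000).
Solving J·Δ = −F gives Δ = (0.4167, 0.1667).
Then the next iterate is (s, t)₁ = (-1.5833, -1.8333).
Round to (-1.5833, -1.8333) and repeat: F = (-0.238487, -1.053048), J = [[3.360989, -5.194472], [3.944056, 1.847078]].
Δ = (0.2214, 0.0973), so (s, t)₂ = (-1.3619, -1.7360).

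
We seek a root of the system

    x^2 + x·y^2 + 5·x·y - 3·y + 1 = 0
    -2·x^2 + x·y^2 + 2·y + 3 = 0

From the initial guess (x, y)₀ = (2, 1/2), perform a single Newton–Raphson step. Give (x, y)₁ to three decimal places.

At (2, 1/2): F = (9.000, -3.500).
Jacobian J = [[2·x + y^2 + 5·y, 2·x·y + 5·x - 3], [-4·x + y^2, 2·x·y + 2]].
At the point, J = [[6.750, 9.000], [-7.750, 4.000]] (det J = 96.750).
Solving J·Δ = −F gives Δ = (-0.698, -0.477).
Then the next iterate is (x, y)₁ = (1.302, 0.023).

(1.302, 0.023)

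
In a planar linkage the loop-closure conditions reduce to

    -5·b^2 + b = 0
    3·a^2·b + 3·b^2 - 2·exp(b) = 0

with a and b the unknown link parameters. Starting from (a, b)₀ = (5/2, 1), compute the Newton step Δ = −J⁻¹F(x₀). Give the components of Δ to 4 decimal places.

(-0.5153, -0.4444)

At (5/2, 1): F = (-4.0000, 16.313436).
Jacobian J = [[0, -10·b + 1], [6·a·b, 3·a^2 + 6·b - 2·exp(b)]].
At the point, J = [[0.0000, -9.0000], [15.0000, 19.313436]] (det J = 135.0000).
Solving J·Δ = −F gives Δ = (-0.5153, -0.4444).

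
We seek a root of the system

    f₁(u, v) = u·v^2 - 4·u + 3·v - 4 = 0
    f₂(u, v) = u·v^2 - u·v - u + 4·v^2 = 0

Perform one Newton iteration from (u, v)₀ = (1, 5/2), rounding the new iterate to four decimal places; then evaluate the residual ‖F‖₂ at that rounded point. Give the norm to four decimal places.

11.4621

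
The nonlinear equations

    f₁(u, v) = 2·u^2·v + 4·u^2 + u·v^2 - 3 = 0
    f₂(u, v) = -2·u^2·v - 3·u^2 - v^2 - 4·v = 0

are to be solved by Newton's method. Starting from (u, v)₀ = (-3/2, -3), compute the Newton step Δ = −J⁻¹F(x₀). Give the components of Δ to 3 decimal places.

(0.942, 0.509)

At (-3/2, -3): F = (-21.000, 9.750).
Jacobian J = [[4·u·v + 8·u + v^2, 2·u^2 + 2·u·v], [-4·u·v - 6·u, -2·u^2 - 2·v - 4]].
At the point, J = [[15.000, 13.500], [-9.000, -2.500]] (det J = 84.000).
Solving J·Δ = −F gives Δ = (0.942, 0.509).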